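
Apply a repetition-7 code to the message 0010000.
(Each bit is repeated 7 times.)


Each bit -> 7 copies

0000000000000011111110000000000000000000000000000


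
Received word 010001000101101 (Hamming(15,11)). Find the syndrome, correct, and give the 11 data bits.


Syndrome = 0: no error detected

Data: 00100101101 (no errors)


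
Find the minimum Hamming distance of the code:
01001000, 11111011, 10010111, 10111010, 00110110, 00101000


Comparing all pairs, minimum distance: 2
Can detect 1 errors, correct 0 errors

2


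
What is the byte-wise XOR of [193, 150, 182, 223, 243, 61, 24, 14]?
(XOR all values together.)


XOR chain: 193 ^ 150 ^ 182 ^ 223 ^ 243 ^ 61 ^ 24 ^ 14 = 230

230


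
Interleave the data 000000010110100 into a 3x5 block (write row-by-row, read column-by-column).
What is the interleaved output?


Matrix:
  00000
  00101
  10100
Read columns: 001000011000010

001000011000010


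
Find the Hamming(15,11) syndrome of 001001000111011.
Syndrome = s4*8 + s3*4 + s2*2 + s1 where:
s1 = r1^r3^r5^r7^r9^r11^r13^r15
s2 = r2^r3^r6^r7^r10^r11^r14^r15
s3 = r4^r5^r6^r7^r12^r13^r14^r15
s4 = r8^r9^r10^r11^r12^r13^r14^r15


s1=1, s2=0, s3=0, s4=1

Syndrome = 9 (error at position 9)


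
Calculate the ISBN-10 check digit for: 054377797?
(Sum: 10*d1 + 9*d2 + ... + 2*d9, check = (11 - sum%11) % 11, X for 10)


Weighted sum: 244
244 mod 11 = 2

Check digit: 9


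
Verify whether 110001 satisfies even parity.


Number of 1s: 3

No, parity error (3 ones)


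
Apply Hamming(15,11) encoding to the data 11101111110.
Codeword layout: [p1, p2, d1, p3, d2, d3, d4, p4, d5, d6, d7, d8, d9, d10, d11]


Parity bits: p1=1, p2=1, p3=1, p4=0

111111001111110


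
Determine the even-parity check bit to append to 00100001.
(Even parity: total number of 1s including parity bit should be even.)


Number of 1s in data: 2
Parity bit: 0

0


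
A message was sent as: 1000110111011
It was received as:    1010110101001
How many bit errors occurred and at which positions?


XOR: 0010000010010

3 error(s) at position(s): 2, 8, 11


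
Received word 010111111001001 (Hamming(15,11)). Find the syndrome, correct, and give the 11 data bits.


Syndrome = 0: no error detected

Data: 01111001001 (no errors)


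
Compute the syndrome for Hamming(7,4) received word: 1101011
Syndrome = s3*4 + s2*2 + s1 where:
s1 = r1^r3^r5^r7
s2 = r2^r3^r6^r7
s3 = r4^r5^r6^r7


s1=0, s2=1, s3=1

Syndrome = 6 (error at position 6)


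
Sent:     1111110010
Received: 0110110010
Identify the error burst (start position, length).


XOR: 1001000000

Burst at position 0, length 4


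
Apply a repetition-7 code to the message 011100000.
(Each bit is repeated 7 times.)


Each bit -> 7 copies

000000011111111111111111111100000000000000000000000000000000000


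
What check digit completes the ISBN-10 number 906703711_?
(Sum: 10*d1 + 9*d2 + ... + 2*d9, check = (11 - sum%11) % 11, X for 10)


Weighted sum: 235
235 mod 11 = 4

Check digit: 7


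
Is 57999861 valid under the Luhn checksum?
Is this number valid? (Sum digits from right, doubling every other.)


Luhn sum = 47
47 mod 10 = 7

Invalid (Luhn sum mod 10 = 7)


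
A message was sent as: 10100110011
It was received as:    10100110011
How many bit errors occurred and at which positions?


XOR: 00000000000

0 errors (received matches sent)


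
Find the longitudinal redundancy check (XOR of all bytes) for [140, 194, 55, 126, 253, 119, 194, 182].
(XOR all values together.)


XOR chain: 140 ^ 194 ^ 55 ^ 126 ^ 253 ^ 119 ^ 194 ^ 182 = 249

249


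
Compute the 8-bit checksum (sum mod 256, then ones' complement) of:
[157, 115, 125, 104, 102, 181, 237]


Sum = 1021 mod 256 = 253
Complement = 2

2


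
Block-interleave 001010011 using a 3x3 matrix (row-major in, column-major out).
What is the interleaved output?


Matrix:
  001
  010
  011
Read columns: 000011101

000011101


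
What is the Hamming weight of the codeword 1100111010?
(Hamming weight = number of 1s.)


Counting 1s in 1100111010

6


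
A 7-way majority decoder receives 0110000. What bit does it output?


Ones: 2 out of 7
Threshold: 4

0 (2/7 voted 1)


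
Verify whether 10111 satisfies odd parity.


Number of 1s: 4

No, parity error (4 ones)


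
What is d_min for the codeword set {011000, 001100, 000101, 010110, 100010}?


Comparing all pairs, minimum distance: 2
Can detect 1 errors, correct 0 errors

2


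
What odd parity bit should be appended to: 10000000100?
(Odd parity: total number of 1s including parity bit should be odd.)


Number of 1s in data: 2
Parity bit: 1

1


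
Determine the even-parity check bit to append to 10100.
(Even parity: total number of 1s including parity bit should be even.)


Number of 1s in data: 2
Parity bit: 0

0


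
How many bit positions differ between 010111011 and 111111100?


XOR: 101000111
Count of 1s: 5

5


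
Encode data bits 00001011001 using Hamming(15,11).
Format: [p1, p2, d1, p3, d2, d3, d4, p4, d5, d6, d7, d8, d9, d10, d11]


Parity bits: p1=1, p2=0, p3=0, p4=0

100000001011001


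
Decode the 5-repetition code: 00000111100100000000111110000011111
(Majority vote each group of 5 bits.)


Groups: 00000, 11110, 01000, 00000, 11111, 00000, 11111
Majority votes: 0100101

0100101


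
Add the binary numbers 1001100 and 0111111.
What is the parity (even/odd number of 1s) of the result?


1001100 = 76
0111111 = 63
Sum = 139 = 10001011
1s count = 4

even parity (4 ones in 10001011)


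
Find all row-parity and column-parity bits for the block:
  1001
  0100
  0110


Row parities: 010
Column parities: 1011

Row P: 010, Col P: 1011, Corner: 1


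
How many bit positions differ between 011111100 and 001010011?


XOR: 010101111
Count of 1s: 6

6


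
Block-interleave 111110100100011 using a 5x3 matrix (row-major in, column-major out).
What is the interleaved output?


Matrix:
  111
  110
  100
  100
  011
Read columns: 111101100110001

111101100110001


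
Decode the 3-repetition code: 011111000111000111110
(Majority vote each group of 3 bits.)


Groups: 011, 111, 000, 111, 000, 111, 110
Majority votes: 1101011

1101011


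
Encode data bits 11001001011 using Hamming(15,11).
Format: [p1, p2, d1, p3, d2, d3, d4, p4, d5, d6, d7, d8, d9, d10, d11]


Parity bits: p1=0, p2=1, p3=0, p4=0

011010001001011


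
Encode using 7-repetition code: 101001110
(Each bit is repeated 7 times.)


Each bit -> 7 copies

111111100000001111111000000000000001111111111111111111110000000


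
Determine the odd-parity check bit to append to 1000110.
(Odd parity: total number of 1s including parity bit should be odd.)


Number of 1s in data: 3
Parity bit: 0

0


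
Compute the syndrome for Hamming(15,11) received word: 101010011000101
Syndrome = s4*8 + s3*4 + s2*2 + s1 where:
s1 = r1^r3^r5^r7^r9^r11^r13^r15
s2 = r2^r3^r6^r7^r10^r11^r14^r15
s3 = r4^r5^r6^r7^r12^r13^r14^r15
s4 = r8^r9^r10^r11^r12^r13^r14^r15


s1=0, s2=0, s3=1, s4=0

Syndrome = 4 (error at position 4)


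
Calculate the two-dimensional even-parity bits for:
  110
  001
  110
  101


Row parities: 0100
Column parities: 100

Row P: 0100, Col P: 100, Corner: 1


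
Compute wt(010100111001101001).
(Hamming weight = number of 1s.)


Counting 1s in 010100111001101001

9


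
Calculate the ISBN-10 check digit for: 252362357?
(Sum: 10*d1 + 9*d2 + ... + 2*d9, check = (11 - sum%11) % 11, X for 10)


Weighted sum: 189
189 mod 11 = 2

Check digit: 9


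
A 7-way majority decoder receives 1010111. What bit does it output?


Ones: 5 out of 7
Threshold: 4

1 (5/7 voted 1)


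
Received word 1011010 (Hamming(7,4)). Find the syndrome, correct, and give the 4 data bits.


Syndrome = 0: no error detected

Data: 1010 (no errors)


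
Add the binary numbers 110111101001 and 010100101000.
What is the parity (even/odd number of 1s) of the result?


110111101001 = 3561
010100101000 = 1320
Sum = 4881 = 1001100010001
1s count = 5

odd parity (5 ones in 1001100010001)


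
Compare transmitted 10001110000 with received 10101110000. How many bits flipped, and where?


XOR: 00100000000

1 error(s) at position(s): 2


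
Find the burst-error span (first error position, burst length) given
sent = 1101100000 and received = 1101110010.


XOR: 0000010010

Burst at position 5, length 4


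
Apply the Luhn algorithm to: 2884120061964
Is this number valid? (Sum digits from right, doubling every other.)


Luhn sum = 54
54 mod 10 = 4

Invalid (Luhn sum mod 10 = 4)


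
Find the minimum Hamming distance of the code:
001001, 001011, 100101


Comparing all pairs, minimum distance: 1
Can detect 0 errors, correct 0 errors

1


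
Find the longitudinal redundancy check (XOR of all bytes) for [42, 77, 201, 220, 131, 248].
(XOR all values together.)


XOR chain: 42 ^ 77 ^ 201 ^ 220 ^ 131 ^ 248 = 9

9


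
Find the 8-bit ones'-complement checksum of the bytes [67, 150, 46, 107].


Sum = 370 mod 256 = 114
Complement = 141

141


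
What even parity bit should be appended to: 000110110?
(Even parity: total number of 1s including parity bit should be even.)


Number of 1s in data: 4
Parity bit: 0

0


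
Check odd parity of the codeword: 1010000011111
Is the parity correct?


Number of 1s: 7

Yes, parity is correct (7 ones)


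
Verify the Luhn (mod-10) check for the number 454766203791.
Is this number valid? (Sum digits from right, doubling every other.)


Luhn sum = 64
64 mod 10 = 4

Invalid (Luhn sum mod 10 = 4)


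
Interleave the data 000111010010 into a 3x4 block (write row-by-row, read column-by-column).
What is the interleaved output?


Matrix:
  0001
  1101
  0010
Read columns: 010010001110

010010001110


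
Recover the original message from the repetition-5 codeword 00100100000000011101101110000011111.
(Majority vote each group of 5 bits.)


Groups: 00100, 10000, 00000, 11101, 10111, 00000, 11111
Majority votes: 0001101

0001101


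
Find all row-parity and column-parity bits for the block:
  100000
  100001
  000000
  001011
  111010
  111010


Row parities: 100100
Column parities: 001010

Row P: 100100, Col P: 001010, Corner: 0


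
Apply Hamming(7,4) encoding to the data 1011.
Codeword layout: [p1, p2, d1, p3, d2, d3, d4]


Parity bits: p1=0, p2=1, p3=0

0110011


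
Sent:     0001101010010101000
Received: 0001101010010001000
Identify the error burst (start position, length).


XOR: 0000000000000100000

Burst at position 13, length 1


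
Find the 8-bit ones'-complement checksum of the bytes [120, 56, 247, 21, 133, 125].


Sum = 702 mod 256 = 190
Complement = 65

65


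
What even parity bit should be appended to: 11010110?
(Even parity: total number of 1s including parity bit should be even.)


Number of 1s in data: 5
Parity bit: 1

1


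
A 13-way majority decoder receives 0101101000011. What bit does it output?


Ones: 6 out of 13
Threshold: 7

0 (6/13 voted 1)


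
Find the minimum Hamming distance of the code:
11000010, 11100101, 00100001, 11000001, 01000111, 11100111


Comparing all pairs, minimum distance: 1
Can detect 0 errors, correct 0 errors

1


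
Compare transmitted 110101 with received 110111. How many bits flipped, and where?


XOR: 000010

1 error(s) at position(s): 4


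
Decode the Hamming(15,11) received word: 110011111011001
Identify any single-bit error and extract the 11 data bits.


Syndrome = 14: error at position 14

Data: 01111011011 (corrected bit 14)


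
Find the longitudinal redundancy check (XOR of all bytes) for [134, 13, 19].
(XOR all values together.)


XOR chain: 134 ^ 13 ^ 19 = 152

152


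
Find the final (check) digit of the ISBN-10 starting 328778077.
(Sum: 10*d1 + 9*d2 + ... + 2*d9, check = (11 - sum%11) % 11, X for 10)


Weighted sum: 278
278 mod 11 = 3

Check digit: 8


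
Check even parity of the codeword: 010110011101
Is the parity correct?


Number of 1s: 7

No, parity error (7 ones)


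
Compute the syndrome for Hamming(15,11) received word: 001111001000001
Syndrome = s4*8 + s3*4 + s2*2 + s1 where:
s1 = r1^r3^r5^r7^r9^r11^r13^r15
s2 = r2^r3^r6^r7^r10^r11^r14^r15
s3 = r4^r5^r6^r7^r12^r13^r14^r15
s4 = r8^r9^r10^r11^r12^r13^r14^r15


s1=0, s2=1, s3=0, s4=0

Syndrome = 2 (error at position 2)


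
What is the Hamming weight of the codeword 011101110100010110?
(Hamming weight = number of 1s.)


Counting 1s in 011101110100010110

10


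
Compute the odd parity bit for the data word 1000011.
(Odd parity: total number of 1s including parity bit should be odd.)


Number of 1s in data: 3
Parity bit: 0

0


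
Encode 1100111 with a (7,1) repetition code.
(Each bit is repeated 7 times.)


Each bit -> 7 copies

1111111111111100000000000000111111111111111111111


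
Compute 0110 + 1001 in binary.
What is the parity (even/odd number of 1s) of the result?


0110 = 6
1001 = 9
Sum = 15 = 1111
1s count = 4

even parity (4 ones in 1111)


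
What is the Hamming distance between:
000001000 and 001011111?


XOR: 001010111
Count of 1s: 5

5


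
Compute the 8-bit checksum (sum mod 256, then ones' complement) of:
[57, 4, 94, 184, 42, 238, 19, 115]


Sum = 753 mod 256 = 241
Complement = 14

14


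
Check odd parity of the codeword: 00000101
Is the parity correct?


Number of 1s: 2

No, parity error (2 ones)


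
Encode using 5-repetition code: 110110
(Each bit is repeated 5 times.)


Each bit -> 5 copies

111111111100000111111111100000


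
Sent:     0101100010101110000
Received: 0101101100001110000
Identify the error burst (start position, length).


XOR: 0000001110100000000

Burst at position 6, length 5


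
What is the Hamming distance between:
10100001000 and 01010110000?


XOR: 11110111000
Count of 1s: 7

7


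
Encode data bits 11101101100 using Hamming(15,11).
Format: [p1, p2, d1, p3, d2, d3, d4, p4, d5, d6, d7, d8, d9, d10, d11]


Parity bits: p1=0, p2=1, p3=0, p4=0

011011001101100


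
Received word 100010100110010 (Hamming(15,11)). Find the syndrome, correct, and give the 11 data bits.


Syndrome = 12: error at position 12

Data: 01010111010 (corrected bit 12)


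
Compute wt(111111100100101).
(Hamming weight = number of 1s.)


Counting 1s in 111111100100101

10


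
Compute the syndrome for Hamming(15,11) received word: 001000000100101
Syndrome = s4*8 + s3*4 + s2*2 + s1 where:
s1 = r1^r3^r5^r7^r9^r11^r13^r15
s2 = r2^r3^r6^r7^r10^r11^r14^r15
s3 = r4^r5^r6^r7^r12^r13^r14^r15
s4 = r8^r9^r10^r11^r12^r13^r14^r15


s1=1, s2=1, s3=0, s4=1

Syndrome = 11 (error at position 11)


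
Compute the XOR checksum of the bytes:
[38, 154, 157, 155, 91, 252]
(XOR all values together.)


XOR chain: 38 ^ 154 ^ 157 ^ 155 ^ 91 ^ 252 = 29

29


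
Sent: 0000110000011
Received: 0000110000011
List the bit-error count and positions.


XOR: 0000000000000

0 errors (received matches sent)


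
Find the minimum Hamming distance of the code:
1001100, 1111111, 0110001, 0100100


Comparing all pairs, minimum distance: 3
Can detect 2 errors, correct 1 errors

3


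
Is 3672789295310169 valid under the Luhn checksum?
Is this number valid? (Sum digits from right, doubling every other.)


Luhn sum = 77
77 mod 10 = 7

Invalid (Luhn sum mod 10 = 7)


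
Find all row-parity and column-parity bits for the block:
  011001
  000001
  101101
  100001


Row parities: 1100
Column parities: 010100

Row P: 1100, Col P: 010100, Corner: 0


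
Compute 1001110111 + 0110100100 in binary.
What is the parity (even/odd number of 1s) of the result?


1001110111 = 631
0110100100 = 420
Sum = 1051 = 10000011011
1s count = 5

odd parity (5 ones in 10000011011)


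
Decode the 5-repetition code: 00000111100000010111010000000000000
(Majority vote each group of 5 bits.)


Groups: 00000, 11110, 00000, 10111, 01000, 00000, 00000
Majority votes: 0101000

0101000


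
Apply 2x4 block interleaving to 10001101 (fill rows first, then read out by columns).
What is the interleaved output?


Matrix:
  1000
  1101
Read columns: 11010001

11010001


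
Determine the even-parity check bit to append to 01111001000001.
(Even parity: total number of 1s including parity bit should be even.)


Number of 1s in data: 6
Parity bit: 0

0


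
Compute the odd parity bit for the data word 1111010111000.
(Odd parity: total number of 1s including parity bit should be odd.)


Number of 1s in data: 8
Parity bit: 1

1


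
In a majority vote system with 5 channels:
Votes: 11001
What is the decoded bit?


Ones: 3 out of 5
Threshold: 3

1 (3/5 voted 1)


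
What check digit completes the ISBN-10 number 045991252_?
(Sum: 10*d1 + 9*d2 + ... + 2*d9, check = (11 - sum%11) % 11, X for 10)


Weighted sum: 225
225 mod 11 = 5

Check digit: 6


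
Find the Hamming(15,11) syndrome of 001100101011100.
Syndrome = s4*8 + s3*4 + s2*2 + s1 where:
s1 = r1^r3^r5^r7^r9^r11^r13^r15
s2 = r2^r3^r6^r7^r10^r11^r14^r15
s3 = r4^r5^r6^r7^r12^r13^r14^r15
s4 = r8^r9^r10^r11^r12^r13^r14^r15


s1=1, s2=1, s3=0, s4=0

Syndrome = 3 (error at position 3)


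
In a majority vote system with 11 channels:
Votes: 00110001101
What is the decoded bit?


Ones: 5 out of 11
Threshold: 6

0 (5/11 voted 1)


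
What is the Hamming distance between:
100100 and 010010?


XOR: 110110
Count of 1s: 4

4


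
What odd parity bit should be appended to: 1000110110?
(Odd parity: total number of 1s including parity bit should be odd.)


Number of 1s in data: 5
Parity bit: 0

0


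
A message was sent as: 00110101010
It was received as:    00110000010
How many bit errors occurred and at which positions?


XOR: 00000101000

2 error(s) at position(s): 5, 7


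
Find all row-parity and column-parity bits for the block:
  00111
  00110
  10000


Row parities: 101
Column parities: 10001

Row P: 101, Col P: 10001, Corner: 0


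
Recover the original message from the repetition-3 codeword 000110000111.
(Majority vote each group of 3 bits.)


Groups: 000, 110, 000, 111
Majority votes: 0101

0101


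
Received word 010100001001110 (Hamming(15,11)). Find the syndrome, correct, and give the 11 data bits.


Syndrome = 0: no error detected

Data: 00001001110 (no errors)


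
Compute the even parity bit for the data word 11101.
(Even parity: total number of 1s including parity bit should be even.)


Number of 1s in data: 4
Parity bit: 0

0


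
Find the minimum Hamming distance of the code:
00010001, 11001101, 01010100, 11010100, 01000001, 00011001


Comparing all pairs, minimum distance: 1
Can detect 0 errors, correct 0 errors

1


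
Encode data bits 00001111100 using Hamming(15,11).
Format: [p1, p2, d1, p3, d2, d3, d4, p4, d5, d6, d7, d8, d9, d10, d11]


Parity bits: p1=1, p2=0, p3=0, p4=1

100000011111100


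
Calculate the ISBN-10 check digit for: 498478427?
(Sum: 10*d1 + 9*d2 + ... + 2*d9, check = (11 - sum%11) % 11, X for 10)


Weighted sum: 331
331 mod 11 = 1

Check digit: X


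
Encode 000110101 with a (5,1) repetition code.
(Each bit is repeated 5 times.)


Each bit -> 5 copies

000000000000000111111111100000111110000011111


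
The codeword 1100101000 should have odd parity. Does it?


Number of 1s: 4

No, parity error (4 ones)


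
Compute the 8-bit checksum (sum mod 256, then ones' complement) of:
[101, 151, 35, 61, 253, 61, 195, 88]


Sum = 945 mod 256 = 177
Complement = 78

78


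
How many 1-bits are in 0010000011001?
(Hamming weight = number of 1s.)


Counting 1s in 0010000011001

4


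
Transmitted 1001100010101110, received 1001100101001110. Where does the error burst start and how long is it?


XOR: 0000000111100000

Burst at position 7, length 4


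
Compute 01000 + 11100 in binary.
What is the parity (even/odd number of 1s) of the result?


01000 = 8
11100 = 28
Sum = 36 = 100100
1s count = 2

even parity (2 ones in 100100)


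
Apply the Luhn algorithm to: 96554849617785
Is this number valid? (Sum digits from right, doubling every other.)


Luhn sum = 82
82 mod 10 = 2

Invalid (Luhn sum mod 10 = 2)


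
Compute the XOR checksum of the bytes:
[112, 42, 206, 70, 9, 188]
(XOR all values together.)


XOR chain: 112 ^ 42 ^ 206 ^ 70 ^ 9 ^ 188 = 103

103


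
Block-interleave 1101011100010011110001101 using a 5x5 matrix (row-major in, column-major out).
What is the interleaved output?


Matrix:
  11010
  11100
  01001
  11100
  01101
Read columns: 1101011111010111000000101

1101011111010111000000101


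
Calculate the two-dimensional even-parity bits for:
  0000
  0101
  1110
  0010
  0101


Row parities: 00110
Column parities: 1100

Row P: 00110, Col P: 1100, Corner: 0


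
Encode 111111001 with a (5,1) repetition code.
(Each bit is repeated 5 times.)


Each bit -> 5 copies

111111111111111111111111111111000000000011111


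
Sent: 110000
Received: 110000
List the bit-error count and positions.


XOR: 000000

0 errors (received matches sent)


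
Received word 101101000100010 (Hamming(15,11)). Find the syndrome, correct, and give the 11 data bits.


Syndrome = 4: error at position 4

Data: 10100100010 (corrected bit 4)


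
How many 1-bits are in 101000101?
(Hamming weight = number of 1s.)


Counting 1s in 101000101

4


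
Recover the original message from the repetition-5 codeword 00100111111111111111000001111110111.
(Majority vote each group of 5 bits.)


Groups: 00100, 11111, 11111, 11111, 00000, 11111, 10111
Majority votes: 0111011

0111011


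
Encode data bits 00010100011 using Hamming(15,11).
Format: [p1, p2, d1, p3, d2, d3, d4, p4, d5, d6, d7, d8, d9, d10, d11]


Parity bits: p1=0, p2=0, p3=1, p4=1

000100110100011


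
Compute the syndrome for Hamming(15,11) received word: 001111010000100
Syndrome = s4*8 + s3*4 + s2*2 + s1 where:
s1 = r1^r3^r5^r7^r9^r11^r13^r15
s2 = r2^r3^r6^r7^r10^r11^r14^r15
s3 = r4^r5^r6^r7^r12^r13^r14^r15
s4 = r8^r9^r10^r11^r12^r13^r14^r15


s1=1, s2=0, s3=0, s4=0

Syndrome = 1 (error at position 1)


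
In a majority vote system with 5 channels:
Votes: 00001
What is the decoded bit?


Ones: 1 out of 5
Threshold: 3

0 (1/5 voted 1)


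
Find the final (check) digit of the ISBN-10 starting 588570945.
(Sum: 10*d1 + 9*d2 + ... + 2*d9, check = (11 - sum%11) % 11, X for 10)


Weighted sum: 321
321 mod 11 = 2

Check digit: 9


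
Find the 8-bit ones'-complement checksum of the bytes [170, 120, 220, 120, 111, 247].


Sum = 988 mod 256 = 220
Complement = 35

35


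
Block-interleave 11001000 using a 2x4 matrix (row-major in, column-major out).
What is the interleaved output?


Matrix:
  1100
  1000
Read columns: 11100000

11100000


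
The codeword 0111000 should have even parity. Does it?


Number of 1s: 3

No, parity error (3 ones)


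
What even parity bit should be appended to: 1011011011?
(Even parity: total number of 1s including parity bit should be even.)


Number of 1s in data: 7
Parity bit: 1

1


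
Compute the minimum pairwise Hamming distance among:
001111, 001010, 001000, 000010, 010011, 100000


Comparing all pairs, minimum distance: 1
Can detect 0 errors, correct 0 errors

1


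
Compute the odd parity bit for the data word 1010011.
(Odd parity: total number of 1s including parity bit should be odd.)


Number of 1s in data: 4
Parity bit: 1

1


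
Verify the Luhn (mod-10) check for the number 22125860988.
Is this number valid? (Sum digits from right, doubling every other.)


Luhn sum = 53
53 mod 10 = 3

Invalid (Luhn sum mod 10 = 3)


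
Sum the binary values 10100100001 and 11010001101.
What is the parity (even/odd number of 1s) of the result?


10100100001 = 1313
11010001101 = 1677
Sum = 2990 = 101110101110
1s count = 8

even parity (8 ones in 101110101110)


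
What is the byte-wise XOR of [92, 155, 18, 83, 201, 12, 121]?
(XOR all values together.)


XOR chain: 92 ^ 155 ^ 18 ^ 83 ^ 201 ^ 12 ^ 121 = 58

58


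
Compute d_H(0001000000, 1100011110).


XOR: 1101011110
Count of 1s: 7

7


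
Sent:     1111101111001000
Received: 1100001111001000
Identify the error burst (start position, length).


XOR: 0011100000000000

Burst at position 2, length 3


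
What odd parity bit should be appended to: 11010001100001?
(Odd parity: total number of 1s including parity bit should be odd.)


Number of 1s in data: 6
Parity bit: 1

1


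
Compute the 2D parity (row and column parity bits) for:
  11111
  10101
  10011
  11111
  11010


Row parities: 11111
Column parities: 11100

Row P: 11111, Col P: 11100, Corner: 1


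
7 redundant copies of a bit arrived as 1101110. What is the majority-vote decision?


Ones: 5 out of 7
Threshold: 4

1 (5/7 voted 1)


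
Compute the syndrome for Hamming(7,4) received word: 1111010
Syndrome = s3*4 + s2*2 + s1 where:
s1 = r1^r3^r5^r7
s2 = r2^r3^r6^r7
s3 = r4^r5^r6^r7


s1=0, s2=1, s3=0

Syndrome = 2 (error at position 2)


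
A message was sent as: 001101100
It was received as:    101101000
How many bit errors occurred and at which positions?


XOR: 100000100

2 error(s) at position(s): 0, 6


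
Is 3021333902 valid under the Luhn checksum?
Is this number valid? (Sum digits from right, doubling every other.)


Luhn sum = 37
37 mod 10 = 7

Invalid (Luhn sum mod 10 = 7)


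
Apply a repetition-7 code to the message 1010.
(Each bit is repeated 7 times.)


Each bit -> 7 copies

1111111000000011111110000000


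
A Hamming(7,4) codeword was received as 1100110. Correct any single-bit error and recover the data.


Syndrome = 0: no error detected

Data: 0110 (no errors)


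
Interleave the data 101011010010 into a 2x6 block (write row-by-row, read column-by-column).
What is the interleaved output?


Matrix:
  101011
  010010
Read columns: 100110001110

100110001110


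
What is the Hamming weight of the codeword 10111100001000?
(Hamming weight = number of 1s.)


Counting 1s in 10111100001000

6


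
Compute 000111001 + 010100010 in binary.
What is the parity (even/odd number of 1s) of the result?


000111001 = 57
010100010 = 162
Sum = 219 = 11011011
1s count = 6

even parity (6 ones in 11011011)


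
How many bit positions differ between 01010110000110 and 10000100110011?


XOR: 11010010110101
Count of 1s: 8

8


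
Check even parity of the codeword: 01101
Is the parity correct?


Number of 1s: 3

No, parity error (3 ones)


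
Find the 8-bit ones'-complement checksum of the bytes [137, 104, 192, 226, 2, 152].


Sum = 813 mod 256 = 45
Complement = 210

210


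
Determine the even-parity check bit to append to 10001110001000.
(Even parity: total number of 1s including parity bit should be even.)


Number of 1s in data: 5
Parity bit: 1

1


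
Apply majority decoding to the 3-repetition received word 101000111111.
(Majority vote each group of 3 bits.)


Groups: 101, 000, 111, 111
Majority votes: 1011

1011


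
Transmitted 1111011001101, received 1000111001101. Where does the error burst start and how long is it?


XOR: 0111100000000

Burst at position 1, length 4


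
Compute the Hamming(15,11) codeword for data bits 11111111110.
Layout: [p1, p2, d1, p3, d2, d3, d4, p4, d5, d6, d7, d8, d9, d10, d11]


Parity bits: p1=0, p2=0, p3=0, p4=0

001011101111110


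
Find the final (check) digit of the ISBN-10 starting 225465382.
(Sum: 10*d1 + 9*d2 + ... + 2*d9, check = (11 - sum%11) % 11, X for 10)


Weighted sum: 207
207 mod 11 = 9

Check digit: 2


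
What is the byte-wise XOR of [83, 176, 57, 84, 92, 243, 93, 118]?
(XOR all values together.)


XOR chain: 83 ^ 176 ^ 57 ^ 84 ^ 92 ^ 243 ^ 93 ^ 118 = 10

10


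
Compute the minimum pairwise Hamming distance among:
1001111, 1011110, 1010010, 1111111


Comparing all pairs, minimum distance: 2
Can detect 1 errors, correct 0 errors

2


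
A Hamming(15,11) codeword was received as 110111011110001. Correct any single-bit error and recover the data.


Syndrome = 11: error at position 11

Data: 01101100001 (corrected bit 11)


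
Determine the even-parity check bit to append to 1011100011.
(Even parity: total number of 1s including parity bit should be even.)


Number of 1s in data: 6
Parity bit: 0

0


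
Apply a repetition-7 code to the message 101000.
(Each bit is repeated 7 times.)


Each bit -> 7 copies

111111100000001111111000000000000000000000


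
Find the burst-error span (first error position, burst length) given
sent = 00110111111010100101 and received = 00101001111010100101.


XOR: 00011110000000000000

Burst at position 3, length 4


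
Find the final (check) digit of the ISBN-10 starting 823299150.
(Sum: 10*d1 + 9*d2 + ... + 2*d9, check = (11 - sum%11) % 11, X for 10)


Weighted sum: 254
254 mod 11 = 1

Check digit: X


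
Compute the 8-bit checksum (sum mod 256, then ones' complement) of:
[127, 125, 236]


Sum = 488 mod 256 = 232
Complement = 23

23


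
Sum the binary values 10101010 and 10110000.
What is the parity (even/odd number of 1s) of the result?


10101010 = 170
10110000 = 176
Sum = 346 = 101011010
1s count = 5

odd parity (5 ones in 101011010)


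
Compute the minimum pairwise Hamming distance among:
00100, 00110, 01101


Comparing all pairs, minimum distance: 1
Can detect 0 errors, correct 0 errors

1


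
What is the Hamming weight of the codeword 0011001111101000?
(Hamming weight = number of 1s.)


Counting 1s in 0011001111101000

8


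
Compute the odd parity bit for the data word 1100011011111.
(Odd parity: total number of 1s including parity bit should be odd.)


Number of 1s in data: 9
Parity bit: 0

0


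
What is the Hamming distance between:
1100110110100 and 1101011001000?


XOR: 0001101111100
Count of 1s: 7

7


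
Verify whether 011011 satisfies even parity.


Number of 1s: 4

Yes, parity is correct (4 ones)


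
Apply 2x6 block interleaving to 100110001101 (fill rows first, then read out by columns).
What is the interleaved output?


Matrix:
  100110
  001101
Read columns: 100001111001

100001111001


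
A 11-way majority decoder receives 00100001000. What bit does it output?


Ones: 2 out of 11
Threshold: 6

0 (2/11 voted 1)


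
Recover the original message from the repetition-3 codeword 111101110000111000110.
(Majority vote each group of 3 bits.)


Groups: 111, 101, 110, 000, 111, 000, 110
Majority votes: 1110101

1110101


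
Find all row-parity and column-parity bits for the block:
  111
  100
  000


Row parities: 110
Column parities: 011

Row P: 110, Col P: 011, Corner: 0


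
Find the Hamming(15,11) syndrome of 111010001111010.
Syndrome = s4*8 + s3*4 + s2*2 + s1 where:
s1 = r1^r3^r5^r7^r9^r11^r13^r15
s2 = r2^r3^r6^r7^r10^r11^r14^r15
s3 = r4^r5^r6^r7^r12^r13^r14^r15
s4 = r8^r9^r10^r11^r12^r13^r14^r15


s1=1, s2=1, s3=1, s4=1

Syndrome = 15 (error at position 15)


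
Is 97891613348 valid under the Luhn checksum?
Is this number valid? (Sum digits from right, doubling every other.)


Luhn sum = 61
61 mod 10 = 1

Invalid (Luhn sum mod 10 = 1)


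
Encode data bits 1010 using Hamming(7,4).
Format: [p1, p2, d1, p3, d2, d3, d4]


Parity bits: p1=1, p2=0, p3=1

1011010


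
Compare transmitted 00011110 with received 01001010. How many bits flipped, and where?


XOR: 01010100

3 error(s) at position(s): 1, 3, 5


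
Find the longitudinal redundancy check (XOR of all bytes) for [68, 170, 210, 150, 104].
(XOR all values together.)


XOR chain: 68 ^ 170 ^ 210 ^ 150 ^ 104 = 194

194


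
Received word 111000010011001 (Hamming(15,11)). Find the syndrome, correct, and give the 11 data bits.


Syndrome = 0: no error detected

Data: 10000011001 (no errors)


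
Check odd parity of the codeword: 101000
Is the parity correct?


Number of 1s: 2

No, parity error (2 ones)


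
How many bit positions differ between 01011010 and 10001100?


XOR: 11010110
Count of 1s: 5

5


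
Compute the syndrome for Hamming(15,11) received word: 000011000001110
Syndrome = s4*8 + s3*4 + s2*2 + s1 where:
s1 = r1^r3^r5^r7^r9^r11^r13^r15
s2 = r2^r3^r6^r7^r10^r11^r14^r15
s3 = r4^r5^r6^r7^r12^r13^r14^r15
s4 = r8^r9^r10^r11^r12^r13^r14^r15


s1=0, s2=0, s3=1, s4=1

Syndrome = 12 (error at position 12)


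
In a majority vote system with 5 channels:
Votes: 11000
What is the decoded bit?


Ones: 2 out of 5
Threshold: 3

0 (2/5 voted 1)


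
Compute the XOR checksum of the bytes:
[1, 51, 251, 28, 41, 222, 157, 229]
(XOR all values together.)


XOR chain: 1 ^ 51 ^ 251 ^ 28 ^ 41 ^ 222 ^ 157 ^ 229 = 90

90


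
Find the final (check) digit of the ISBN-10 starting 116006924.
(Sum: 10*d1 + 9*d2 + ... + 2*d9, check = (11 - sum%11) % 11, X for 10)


Weighted sum: 147
147 mod 11 = 4

Check digit: 7


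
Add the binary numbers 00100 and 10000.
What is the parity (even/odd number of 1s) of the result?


00100 = 4
10000 = 16
Sum = 20 = 10100
1s count = 2

even parity (2 ones in 10100)


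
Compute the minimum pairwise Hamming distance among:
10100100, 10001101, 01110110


Comparing all pairs, minimum distance: 3
Can detect 2 errors, correct 1 errors

3


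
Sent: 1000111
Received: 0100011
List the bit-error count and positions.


XOR: 1100100

3 error(s) at position(s): 0, 1, 4


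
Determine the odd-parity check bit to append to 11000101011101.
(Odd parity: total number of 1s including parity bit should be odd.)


Number of 1s in data: 8
Parity bit: 1

1


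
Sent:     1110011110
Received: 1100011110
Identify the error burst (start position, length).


XOR: 0010000000

Burst at position 2, length 1


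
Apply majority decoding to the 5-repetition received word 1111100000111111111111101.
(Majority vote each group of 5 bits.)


Groups: 11111, 00000, 11111, 11111, 11101
Majority votes: 10111

10111


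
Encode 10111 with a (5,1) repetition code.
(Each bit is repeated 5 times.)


Each bit -> 5 copies

1111100000111111111111111


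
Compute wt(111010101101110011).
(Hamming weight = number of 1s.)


Counting 1s in 111010101101110011

12


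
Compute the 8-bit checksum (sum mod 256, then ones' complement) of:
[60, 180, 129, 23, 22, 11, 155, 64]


Sum = 644 mod 256 = 132
Complement = 123

123


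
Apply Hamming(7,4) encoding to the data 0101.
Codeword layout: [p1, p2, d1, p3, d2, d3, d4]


Parity bits: p1=0, p2=1, p3=0

0100101


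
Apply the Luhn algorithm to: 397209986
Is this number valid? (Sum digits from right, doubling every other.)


Luhn sum = 54
54 mod 10 = 4

Invalid (Luhn sum mod 10 = 4)


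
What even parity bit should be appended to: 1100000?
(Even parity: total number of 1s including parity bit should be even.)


Number of 1s in data: 2
Parity bit: 0

0


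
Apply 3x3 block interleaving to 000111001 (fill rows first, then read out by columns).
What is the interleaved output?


Matrix:
  000
  111
  001
Read columns: 010010011

010010011


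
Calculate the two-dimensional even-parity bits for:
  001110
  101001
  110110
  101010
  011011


Row parities: 11010
Column parities: 100000

Row P: 11010, Col P: 100000, Corner: 1


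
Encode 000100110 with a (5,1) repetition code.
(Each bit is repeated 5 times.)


Each bit -> 5 copies

000000000000000111110000000000111111111100000


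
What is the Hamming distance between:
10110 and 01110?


XOR: 11000
Count of 1s: 2

2


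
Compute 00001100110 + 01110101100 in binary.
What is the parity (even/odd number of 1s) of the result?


00001100110 = 102
01110101100 = 940
Sum = 1042 = 10000010010
1s count = 3

odd parity (3 ones in 10000010010)


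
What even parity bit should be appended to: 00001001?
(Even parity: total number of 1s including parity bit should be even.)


Number of 1s in data: 2
Parity bit: 0

0


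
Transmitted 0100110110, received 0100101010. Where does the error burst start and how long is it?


XOR: 0000011100

Burst at position 5, length 3


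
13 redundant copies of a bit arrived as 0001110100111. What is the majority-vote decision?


Ones: 7 out of 13
Threshold: 7

1 (7/13 voted 1)


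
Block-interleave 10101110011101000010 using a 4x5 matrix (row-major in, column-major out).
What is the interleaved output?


Matrix:
  10101
  11001
  11010
  00010
Read columns: 11100110100000111100

11100110100000111100


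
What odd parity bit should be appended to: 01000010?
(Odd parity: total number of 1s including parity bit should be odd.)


Number of 1s in data: 2
Parity bit: 1

1


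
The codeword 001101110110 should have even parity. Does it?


Number of 1s: 7

No, parity error (7 ones)


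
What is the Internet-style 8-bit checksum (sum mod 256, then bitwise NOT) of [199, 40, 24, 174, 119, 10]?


Sum = 566 mod 256 = 54
Complement = 201

201


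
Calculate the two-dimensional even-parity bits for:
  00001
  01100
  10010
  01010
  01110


Row parities: 10001
Column parities: 11011

Row P: 10001, Col P: 11011, Corner: 0


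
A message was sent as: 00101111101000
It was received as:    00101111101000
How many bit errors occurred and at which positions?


XOR: 00000000000000

0 errors (received matches sent)


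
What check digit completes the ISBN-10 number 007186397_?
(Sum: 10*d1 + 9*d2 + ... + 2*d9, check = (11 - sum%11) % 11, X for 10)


Weighted sum: 194
194 mod 11 = 7

Check digit: 4


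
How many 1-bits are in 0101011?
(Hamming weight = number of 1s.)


Counting 1s in 0101011

4


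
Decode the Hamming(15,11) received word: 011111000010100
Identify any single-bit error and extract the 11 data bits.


Syndrome = 0: no error detected

Data: 11100010100 (no errors)


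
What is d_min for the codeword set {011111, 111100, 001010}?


Comparing all pairs, minimum distance: 3
Can detect 2 errors, correct 1 errors

3


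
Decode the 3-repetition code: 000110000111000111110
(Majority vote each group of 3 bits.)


Groups: 000, 110, 000, 111, 000, 111, 110
Majority votes: 0101011

0101011


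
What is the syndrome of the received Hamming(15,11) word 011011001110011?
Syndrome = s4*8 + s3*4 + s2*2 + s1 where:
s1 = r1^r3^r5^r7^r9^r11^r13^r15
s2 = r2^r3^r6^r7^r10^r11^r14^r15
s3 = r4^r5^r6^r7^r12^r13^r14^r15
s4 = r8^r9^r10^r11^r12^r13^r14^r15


s1=1, s2=1, s3=0, s4=1

Syndrome = 11 (error at position 11)


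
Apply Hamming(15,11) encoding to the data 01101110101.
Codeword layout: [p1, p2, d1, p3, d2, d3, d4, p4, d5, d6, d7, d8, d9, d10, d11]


Parity bits: p1=1, p2=0, p3=0, p4=1

100011011110101


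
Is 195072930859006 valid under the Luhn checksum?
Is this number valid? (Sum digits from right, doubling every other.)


Luhn sum = 68
68 mod 10 = 8

Invalid (Luhn sum mod 10 = 8)


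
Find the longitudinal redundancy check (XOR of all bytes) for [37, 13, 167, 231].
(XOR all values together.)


XOR chain: 37 ^ 13 ^ 167 ^ 231 = 104

104


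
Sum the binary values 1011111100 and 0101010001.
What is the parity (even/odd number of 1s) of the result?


1011111100 = 764
0101010001 = 337
Sum = 1101 = 10001001101
1s count = 5

odd parity (5 ones in 10001001101)


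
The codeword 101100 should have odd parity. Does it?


Number of 1s: 3

Yes, parity is correct (3 ones)


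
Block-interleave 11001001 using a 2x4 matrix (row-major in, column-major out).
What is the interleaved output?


Matrix:
  1100
  1001
Read columns: 11100001

11100001
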